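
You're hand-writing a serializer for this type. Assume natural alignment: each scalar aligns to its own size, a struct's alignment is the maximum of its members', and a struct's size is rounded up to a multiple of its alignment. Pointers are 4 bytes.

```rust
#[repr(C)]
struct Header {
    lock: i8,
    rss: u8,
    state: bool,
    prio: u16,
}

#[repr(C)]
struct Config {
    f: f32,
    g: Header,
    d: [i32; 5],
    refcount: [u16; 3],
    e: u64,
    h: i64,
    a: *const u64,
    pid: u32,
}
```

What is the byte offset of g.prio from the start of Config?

8

Header: @0: lock [1B, align 1] → 1; @1: rss [1B, align 1] → 2; @2: state [1B, align 1] → 3; +1 pad (align 2); @4: prio [2B, align 2] → 6; size 6, align 2
@0: f [4B, align 4] → 4
@4: g [6B, align 2] → 10
within Header: prio at 4
4 + 4 = 8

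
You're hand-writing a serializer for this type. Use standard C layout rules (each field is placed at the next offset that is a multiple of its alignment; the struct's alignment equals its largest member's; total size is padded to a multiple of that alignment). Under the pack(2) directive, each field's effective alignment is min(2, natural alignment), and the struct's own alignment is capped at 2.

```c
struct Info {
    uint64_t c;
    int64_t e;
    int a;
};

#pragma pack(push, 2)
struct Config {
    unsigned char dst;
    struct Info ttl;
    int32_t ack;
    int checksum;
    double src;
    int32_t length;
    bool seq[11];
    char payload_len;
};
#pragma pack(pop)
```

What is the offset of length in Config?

42

Info: c at 0 (size 8, align 8) → ends 8; e at 8 (size 8, align 8) → ends 16; a at 16 (size 4, align 4) → ends 20; tail pad 4 to reach multiple of 8; total 24 bytes, alignment 8
dst at 0 (size 1, align 1) → ends 1
pad 1 to align 2 for ttl
ttl at 2 (size 24, align 2) → ends 26
ack at 26 (size 4, align 2) → ends 30
checksum at 30 (size 4, align 2) → ends 34
src at 34 (size 8, align 2) → ends 42
length at 42 (size 4, align 2) → ends 46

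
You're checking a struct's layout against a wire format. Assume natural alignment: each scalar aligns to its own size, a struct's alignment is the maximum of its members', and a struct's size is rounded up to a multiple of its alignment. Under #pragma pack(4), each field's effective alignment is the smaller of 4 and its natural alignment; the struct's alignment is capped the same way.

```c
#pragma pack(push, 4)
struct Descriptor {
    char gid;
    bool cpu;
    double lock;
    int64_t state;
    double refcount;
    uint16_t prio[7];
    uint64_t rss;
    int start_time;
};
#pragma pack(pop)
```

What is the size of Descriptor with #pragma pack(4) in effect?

gid at 0 (size 1, align 1) → ends 1
cpu at 1 (size 1, align 1) → ends 2
pad 2 to align 4 for lock
lock at 4 (size 8, align 4) → ends 12
state at 12 (size 8, align 4) → ends 20
refcount at 20 (size 8, align 4) → ends 28
prio at 28 (size 14, align 2) → ends 42
pad 2 to align 4 for rss
rss at 44 (size 8, align 4) → ends 52
start_time at 52 (size 4, align 4) → ends 56
total 56 bytes, alignment 4

56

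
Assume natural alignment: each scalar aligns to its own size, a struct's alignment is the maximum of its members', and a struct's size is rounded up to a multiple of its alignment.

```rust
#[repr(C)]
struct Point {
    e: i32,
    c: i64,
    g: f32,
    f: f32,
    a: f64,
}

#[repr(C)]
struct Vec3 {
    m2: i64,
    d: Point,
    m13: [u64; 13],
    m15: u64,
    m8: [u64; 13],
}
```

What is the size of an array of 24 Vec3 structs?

6144

Point: e at 0 (size 4, align 4) → ends 4; pad 4 to align 8 for c; c at 8 (size 8, align 8) → ends 16; g at 16 (size 4, align 4) → ends 20; f at 20 (size 4, align 4) → ends 24; a at 24 (size 8, align 8) → ends 32; total 32 bytes, alignment 8
m2 at 0 (size 8, align 8) → ends 8
d at 8 (size 32, align 8) → ends 40
m13 at 40 (size 104, align 8) → ends 144
m15 at 144 (size 8, align 8) → ends 152
m8 at 152 (size 104, align 8) → ends 256
total 256 bytes, alignment 8
array of 24: 24 × 256 = 6144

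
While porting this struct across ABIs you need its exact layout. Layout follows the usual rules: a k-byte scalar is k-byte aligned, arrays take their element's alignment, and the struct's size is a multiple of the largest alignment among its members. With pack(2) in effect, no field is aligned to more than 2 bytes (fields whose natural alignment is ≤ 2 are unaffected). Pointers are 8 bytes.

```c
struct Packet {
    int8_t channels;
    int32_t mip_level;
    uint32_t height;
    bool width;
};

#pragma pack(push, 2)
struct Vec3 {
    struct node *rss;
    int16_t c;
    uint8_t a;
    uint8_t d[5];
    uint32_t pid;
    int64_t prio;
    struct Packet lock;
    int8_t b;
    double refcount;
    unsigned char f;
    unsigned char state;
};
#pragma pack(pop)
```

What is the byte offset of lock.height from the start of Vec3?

36

Packet: 0..1  channels  (1B, 1-aligned); 1..4  -- padding (3B); 4..8  mip_level  (4B, 4-aligned); 8..12  height  (4B, 4-aligned); 12..13  width  (1B, 1-aligned); 13..16  -- tail padding (3B); sizeof = 16, alignof = 4
0..8  rss  (8B, 2-aligned)
8..10  c  (2B, 2-aligned)
10..11  a  (1B, 1-aligned)
11..16  d  (5B, 1-aligned)
16..20  pid  (4B, 2-aligned)
20..28  prio  (8B, 2-aligned)
28..44  lock  (16B, 2-aligned)
within Packet: height at 8
28 + 8 = 36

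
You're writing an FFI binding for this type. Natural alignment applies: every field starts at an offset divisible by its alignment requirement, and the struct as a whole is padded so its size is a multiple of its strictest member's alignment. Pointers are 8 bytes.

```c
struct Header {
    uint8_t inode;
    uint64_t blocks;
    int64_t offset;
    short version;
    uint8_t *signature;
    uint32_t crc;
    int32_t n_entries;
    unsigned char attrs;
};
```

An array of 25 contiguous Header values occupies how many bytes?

0..1  inode  (1B, 1-aligned)
1..8  -- padding (7B)
8..16  blocks  (8B, 8-aligned)
16..24  offset  (8B, 8-aligned)
24..26  version  (2B, 2-aligned)
26..32  -- padding (6B)
32..40  signature  (8B, 8-aligned)
40..44  crc  (4B, 4-aligned)
44..48  n_entries  (4B, 4-aligned)
48..49  attrs  (1B, 1-aligned)
49..56  -- tail padding (7B)
sizeof = 56, alignof = 8
array of 25: 25 × 56 = 1400

1400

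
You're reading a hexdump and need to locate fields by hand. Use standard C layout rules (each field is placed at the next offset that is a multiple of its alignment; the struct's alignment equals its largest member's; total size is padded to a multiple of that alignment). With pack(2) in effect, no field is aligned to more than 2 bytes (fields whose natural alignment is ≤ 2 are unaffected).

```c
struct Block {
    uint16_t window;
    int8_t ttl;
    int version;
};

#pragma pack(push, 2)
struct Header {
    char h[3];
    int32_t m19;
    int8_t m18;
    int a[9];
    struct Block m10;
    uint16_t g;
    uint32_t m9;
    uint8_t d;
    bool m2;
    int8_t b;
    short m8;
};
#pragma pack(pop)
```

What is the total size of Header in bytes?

Block: window at 0 (size 2, align 2) → ends 2; ttl at 2 (size 1, align 1) → ends 3; pad 1 to align 4 for version; version at 4 (size 4, align 4) → ends 8; total 8 bytes, alignment 4
h at 0 (size 3, align 1) → ends 3
pad 1 to align 2 for m19
m19 at 4 (size 4, align 2) → ends 8
m18 at 8 (size 1, align 1) → ends 9
pad 1 to align 2 for a
a at 10 (size 36, align 2) → ends 46
m10 at 46 (size 8, align 2) → ends 54
g at 54 (size 2, align 2) → ends 56
m9 at 56 (size 4, align 2) → ends 60
d at 60 (size 1, align 1) → ends 61
m2 at 61 (size 1, align 1) → ends 62
b at 62 (size 1, align 1) → ends 63
pad 1 to align 2 for m8
m8 at 64 (size 2, align 2) → ends 66
total 66 bytes, alignment 2

66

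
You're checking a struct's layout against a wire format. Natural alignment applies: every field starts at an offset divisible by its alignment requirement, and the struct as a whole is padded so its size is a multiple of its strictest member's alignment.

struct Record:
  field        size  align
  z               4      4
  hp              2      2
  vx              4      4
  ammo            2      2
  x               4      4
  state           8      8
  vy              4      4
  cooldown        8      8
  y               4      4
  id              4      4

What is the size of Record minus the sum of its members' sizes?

12

@0: z [4B, align 4] → 4
@4: hp [2B, align 2] → 6
+2 pad (align 4)
@8: vx [4B, align 4] → 12
@12: ammo [2B, align 2] → 14
+2 pad (align 4)
@16: x [4B, align 4] → 20
+4 pad (align 8)
@24: state [8B, align 8] → 32
@32: vy [4B, align 4] → 36
+4 pad (align 8)
@40: cooldown [8B, align 8] → 48
@48: y [4B, align 4] → 52
@52: id [4B, align 4] → 56
size 56, align 8
data bytes 44, size 56 → padding 12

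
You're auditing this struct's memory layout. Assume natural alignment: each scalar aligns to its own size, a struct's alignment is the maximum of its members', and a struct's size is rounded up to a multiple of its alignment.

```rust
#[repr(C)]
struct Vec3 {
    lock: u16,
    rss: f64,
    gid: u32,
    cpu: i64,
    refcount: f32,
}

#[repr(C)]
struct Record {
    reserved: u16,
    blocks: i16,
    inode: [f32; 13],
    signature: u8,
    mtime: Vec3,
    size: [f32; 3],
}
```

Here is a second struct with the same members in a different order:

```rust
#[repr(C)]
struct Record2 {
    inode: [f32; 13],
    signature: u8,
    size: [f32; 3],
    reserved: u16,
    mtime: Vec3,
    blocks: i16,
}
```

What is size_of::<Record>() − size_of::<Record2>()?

Vec3: 0..2  lock  (2B, 2-aligned); 2..8  -- padding (6B); 8..16  rss  (8B, 8-aligned); 16..20  gid  (4B, 4-aligned); 20..24  -- padding (4B); 24..32  cpu  (8B, 8-aligned); 32..36  refcount  (4B, 4-aligned); 36..40  -- tail padding (4B); sizeof = 40, alignof = 8
0..2  reserved  (2B, 2-aligned)
2..4  blocks  (2B, 2-aligned)
4..56  inode  (52B, 4-aligned)
56..57  signature  (1B, 1-aligned)
57..64  -- padding (7B)
64..104  mtime  (40B, 8-aligned)
104..116  size  (12B, 4-aligned)
116..120  -- tail padding (4B)
sizeof = 120, alignof = 8
— Record2 —
0..52  inode  (52B, 4-aligned)
52..53  signature  (1B, 1-aligned)
53..56  -- padding (3B)
56..68  size  (12B, 4-aligned)
68..70  reserved  (2B, 2-aligned)
70..72  -- padding (2B)
72..112  mtime  (40B, 8-aligned)
112..114  blocks  (2B, 2-aligned)
114..120  -- tail padding (6B)
sizeof = 120, alignof = 8
120 − 120 = 0

0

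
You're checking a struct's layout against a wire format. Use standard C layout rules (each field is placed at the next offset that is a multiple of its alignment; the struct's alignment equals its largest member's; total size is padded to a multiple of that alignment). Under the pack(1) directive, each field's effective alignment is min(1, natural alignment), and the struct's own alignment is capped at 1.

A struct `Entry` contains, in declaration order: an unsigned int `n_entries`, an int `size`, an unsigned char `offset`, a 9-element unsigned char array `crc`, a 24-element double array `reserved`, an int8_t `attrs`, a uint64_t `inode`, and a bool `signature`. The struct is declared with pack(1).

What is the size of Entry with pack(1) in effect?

220

0..4  n_entries  (4B, 1-aligned)
4..8  size  (4B, 1-aligned)
8..9  offset  (1B, 1-aligned)
9..18  crc  (9B, 1-aligned)
18..210  reserved  (192B, 1-aligned)
210..211  attrs  (1B, 1-aligned)
211..219  inode  (8B, 1-aligned)
219..220  signature  (1B, 1-aligned)
sizeof = 220, alignof = 1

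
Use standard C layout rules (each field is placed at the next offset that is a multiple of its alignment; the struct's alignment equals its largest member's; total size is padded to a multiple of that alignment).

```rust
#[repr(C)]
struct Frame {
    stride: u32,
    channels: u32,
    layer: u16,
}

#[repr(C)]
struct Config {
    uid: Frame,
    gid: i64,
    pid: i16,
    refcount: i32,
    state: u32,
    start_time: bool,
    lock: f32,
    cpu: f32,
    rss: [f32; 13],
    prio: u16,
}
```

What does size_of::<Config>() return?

Frame: @0: stride [4B, align 4] → 4; @4: channels [4B, align 4] → 8; @8: layer [2B, align 2] → 10; +2 tail pad (align 4); size 12, align 4
@0: uid [12B, align 4] → 12
+4 pad (align 8)
@16: gid [8B, align 8] → 24
@24: pid [2B, align 2] → 26
+2 pad (align 4)
@28: refcount [4B, align 4] → 32
@32: state [4B, align 4] → 36
@36: start_time [1B, align 1] → 37
+3 pad (align 4)
@40: lock [4B, align 4] → 44
@44: cpu [4B, align 4] → 48
@48: rss [52B, align 4] → 100
@100: prio [2B, align 2] → 102
+2 tail pad (align 8)
size 104, align 8

104 bytes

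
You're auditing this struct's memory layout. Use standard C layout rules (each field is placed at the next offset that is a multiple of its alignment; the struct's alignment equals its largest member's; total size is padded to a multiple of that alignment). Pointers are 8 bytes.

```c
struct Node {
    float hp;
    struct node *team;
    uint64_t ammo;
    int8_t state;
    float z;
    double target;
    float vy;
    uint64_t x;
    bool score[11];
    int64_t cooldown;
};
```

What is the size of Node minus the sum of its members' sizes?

16

@0: hp [4B, align 4] → 4
+4 pad (align 8)
@8: team [8B, align 8] → 16
@16: ammo [8B, align 8] → 24
@24: state [1B, align 1] → 25
+3 pad (align 4)
@28: z [4B, align 4] → 32
@32: target [8B, align 8] → 40
@40: vy [4B, align 4] → 44
+4 pad (align 8)
@48: x [8B, align 8] → 56
@56: score [11B, align 1] → 67
+5 pad (align 8)
@72: cooldown [8B, align 8] → 80
size 80, align 8
data bytes 64, size 80 → padding 16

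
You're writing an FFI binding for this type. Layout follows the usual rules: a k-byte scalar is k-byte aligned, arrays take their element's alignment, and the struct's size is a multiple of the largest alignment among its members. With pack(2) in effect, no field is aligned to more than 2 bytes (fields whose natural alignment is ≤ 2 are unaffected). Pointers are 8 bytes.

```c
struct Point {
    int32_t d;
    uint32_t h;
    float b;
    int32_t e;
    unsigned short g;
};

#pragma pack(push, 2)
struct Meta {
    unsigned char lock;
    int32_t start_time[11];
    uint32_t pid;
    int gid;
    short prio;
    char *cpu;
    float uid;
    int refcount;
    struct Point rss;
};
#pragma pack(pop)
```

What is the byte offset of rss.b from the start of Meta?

80

Point: @0: d [4B, align 4] → 4; @4: h [4B, align 4] → 8; @8: b [4B, align 4] → 12; @12: e [4B, align 4] → 16; @16: g [2B, align 2] → 18; +2 tail pad (align 4); size 20, align 4
@0: lock [1B, align 1] → 1
+1 pad (align 2)
@2: start_time [44B, align 2] → 46
@46: pid [4B, align 2] → 50
@50: gid [4B, align 2] → 54
@54: prio [2B, align 2] → 56
@56: cpu [8B, align 2] → 64
@64: uid [4B, align 2] → 68
@68: refcount [4B, align 2] → 72
@72: rss [20B, align 2] → 92
within Point: b at 8
72 + 8 = 80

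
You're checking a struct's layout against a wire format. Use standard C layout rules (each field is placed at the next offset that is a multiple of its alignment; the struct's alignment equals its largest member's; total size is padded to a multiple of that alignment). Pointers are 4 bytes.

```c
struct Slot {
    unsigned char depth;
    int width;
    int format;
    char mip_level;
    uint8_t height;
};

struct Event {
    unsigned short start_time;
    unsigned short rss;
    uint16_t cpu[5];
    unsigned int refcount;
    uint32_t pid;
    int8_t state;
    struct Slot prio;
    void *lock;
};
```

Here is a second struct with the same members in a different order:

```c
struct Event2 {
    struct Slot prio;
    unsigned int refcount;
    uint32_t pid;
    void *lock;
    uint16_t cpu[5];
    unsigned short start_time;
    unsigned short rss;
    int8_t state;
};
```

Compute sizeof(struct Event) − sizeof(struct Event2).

4

Slot: depth at 0 (size 1, align 1) → ends 1; pad 3 to align 4 for width; width at 4 (size 4, align 4) → ends 8; format at 8 (size 4, align 4) → ends 12; mip_level at 12 (size 1, align 1) → ends 13; height at 13 (size 1, align 1) → ends 14; tail pad 2 to reach multiple of 4; total 16 bytes, alignment 4
start_time at 0 (size 2, align 2) → ends 2
rss at 2 (size 2, align 2) → ends 4
cpu at 4 (size 10, align 2) → ends 14
pad 2 to align 4 for refcount
refcount at 16 (size 4, align 4) → ends 20
pid at 20 (size 4, align 4) → ends 24
state at 24 (size 1, align 1) → ends 25
pad 3 to align 4 for prio
prio at 28 (size 16, align 4) → ends 44
lock at 44 (size 4, align 4) → ends 48
total 48 bytes, alignment 4
— Event2 —
prio at 0 (size 16, align 4) → ends 16
refcount at 16 (size 4, align 4) → ends 20
pid at 20 (size 4, align 4) → ends 24
lock at 24 (size 4, align 4) → ends 28
cpu at 28 (size 10, align 2) → ends 38
start_time at 38 (size 2, align 2) → ends 40
rss at 40 (size 2, align 2) → ends 42
state at 42 (size 1, align 1) → ends 43
tail pad 1 to reach multiple of 4
total 44 bytes, alignment 4
48 − 44 = 4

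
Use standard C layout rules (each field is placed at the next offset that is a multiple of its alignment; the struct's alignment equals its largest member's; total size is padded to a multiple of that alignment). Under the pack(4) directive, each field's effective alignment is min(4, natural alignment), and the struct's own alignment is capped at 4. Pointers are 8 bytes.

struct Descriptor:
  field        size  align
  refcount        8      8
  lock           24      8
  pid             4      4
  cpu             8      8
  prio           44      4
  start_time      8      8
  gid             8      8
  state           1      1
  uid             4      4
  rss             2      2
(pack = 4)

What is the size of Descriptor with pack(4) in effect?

@0: refcount [8B, align 4] → 8
@8: lock [24B, align 4] → 32
@32: pid [4B, align 4] → 36
@36: cpu [8B, align 4] → 44
@44: prio [44B, align 4] → 88
@88: start_time [8B, align 4] → 96
@96: gid [8B, align 4] → 104
@104: state [1B, align 1] → 105
+3 pad (align 4)
@108: uid [4B, align 4] → 112
@112: rss [2B, align 2] → 114
+2 tail pad (align 4)
size 116, align 4

116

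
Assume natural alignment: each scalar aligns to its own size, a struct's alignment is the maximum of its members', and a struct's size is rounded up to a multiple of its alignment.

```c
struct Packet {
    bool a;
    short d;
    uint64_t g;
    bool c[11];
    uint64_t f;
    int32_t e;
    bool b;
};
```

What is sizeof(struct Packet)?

@0: a [1B, align 1] → 1
+1 pad (align 2)
@2: d [2B, align 2] → 4
+4 pad (align 8)
@8: g [8B, align 8] → 16
@16: c [11B, align 1] → 27
+5 pad (align 8)
@32: f [8B, align 8] → 40
@40: e [4B, align 4] → 44
@44: b [1B, align 1] → 45
+3 tail pad (align 8)
size 48, align 8

48 bytes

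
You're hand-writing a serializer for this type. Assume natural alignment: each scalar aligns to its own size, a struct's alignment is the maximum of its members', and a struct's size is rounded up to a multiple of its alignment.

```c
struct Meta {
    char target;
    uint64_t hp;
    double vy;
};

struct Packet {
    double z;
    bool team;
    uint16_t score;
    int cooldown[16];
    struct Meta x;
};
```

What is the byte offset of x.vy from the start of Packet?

Meta: 0..1  target  (1B, 1-aligned); 1..8  -- padding (7B); 8..16  hp  (8B, 8-aligned); 16..24  vy  (8B, 8-aligned); sizeof = 24, alignof = 8
0..8  z  (8B, 8-aligned)
8..9  team  (1B, 1-aligned)
9..10  -- padding (1B)
10..12  score  (2B, 2-aligned)
12..76  cooldown  (64B, 4-aligned)
76..80  -- padding (4B)
80..104  x  (24B, 8-aligned)
within Meta: vy at 16
80 + 16 = 96

96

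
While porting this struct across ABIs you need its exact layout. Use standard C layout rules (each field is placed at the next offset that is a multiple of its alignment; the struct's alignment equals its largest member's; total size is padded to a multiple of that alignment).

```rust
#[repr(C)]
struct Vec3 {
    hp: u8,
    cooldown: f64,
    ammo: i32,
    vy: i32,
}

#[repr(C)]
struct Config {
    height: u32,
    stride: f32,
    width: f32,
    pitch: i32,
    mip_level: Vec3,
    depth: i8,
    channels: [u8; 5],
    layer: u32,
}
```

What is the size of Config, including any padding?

Vec3: hp at 0 (size 1, align 1) → ends 1; pad 7 to align 8 for cooldown; cooldown at 8 (size 8, align 8) → ends 16; ammo at 16 (size 4, align 4) → ends 20; vy at 20 (size 4, align 4) → ends 24; total 24 bytes, alignment 8
height at 0 (size 4, align 4) → ends 4
stride at 4 (size 4, align 4) → ends 8
width at 8 (size 4, align 4) → ends 12
pitch at 12 (size 4, align 4) → ends 16
mip_level at 16 (size 24, align 8) → ends 40
depth at 40 (size 1, align 1) → ends 41
channels at 41 (size 5, align 1) → ends 46
pad 2 to align 4 for layer
layer at 48 (size 4, align 4) → ends 52
tail pad 4 to reach multiple of 8
total 56 bytes, alignment 8

56 bytes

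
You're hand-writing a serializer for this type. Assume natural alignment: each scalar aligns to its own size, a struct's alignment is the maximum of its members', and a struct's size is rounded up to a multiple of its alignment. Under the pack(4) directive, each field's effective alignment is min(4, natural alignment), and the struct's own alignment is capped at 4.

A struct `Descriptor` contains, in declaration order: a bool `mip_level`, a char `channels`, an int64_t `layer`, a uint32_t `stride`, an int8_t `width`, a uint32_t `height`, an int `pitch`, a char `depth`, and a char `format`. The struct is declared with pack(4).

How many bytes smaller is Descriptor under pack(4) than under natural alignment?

8

natural layout:
  0..1  mip_level  (1B, 1-aligned)
  1..2  channels  (1B, 1-aligned)
  2..8  -- padding (6B)
  8..16  layer  (8B, 8-aligned)
  16..20  stride  (4B, 4-aligned)
  20..21  width  (1B, 1-aligned)
  21..24  -- padding (3B)
  24..28  height  (4B, 4-aligned)
  28..32  pitch  (4B, 4-aligned)
  32..33  depth  (1B, 1-aligned)
  33..34  format  (1B, 1-aligned)
  34..40  -- tail padding (6B)
  sizeof = 40, alignof = 8
packed(4) layout:
  0..1  mip_level  (1B, 1-aligned)
  1..2  channels  (1B, 1-aligned)
  2..4  -- padding (2B)
  4..12  layer  (8B, 4-aligned)
  12..16  stride  (4B, 4-aligned)
  16..17  width  (1B, 1-aligned)
  17..20  -- padding (3B)
  20..24  height  (4B, 4-aligned)
  24..28  pitch  (4B, 4-aligned)
  28..29  depth  (1B, 1-aligned)
  29..30  format  (1B, 1-aligned)
  30..32  -- tail padding (2B)
  sizeof = 32, alignof = 4
40 − 32 = 8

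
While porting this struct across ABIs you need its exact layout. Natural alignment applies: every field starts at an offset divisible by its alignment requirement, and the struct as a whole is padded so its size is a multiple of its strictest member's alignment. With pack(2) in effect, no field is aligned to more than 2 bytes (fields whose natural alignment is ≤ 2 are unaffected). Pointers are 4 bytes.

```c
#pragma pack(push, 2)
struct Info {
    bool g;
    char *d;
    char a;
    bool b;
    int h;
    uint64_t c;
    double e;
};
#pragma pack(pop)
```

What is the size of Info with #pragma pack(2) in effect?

@0: g [1B, align 1] → 1
+1 pad (align 2)
@2: d [4B, align 2] → 6
@6: a [1B, align 1] → 7
@7: b [1B, align 1] → 8
@8: h [4B, align 2] → 12
@12: c [8B, align 2] → 20
@20: e [8B, align 2] → 28
size 28, align 2

28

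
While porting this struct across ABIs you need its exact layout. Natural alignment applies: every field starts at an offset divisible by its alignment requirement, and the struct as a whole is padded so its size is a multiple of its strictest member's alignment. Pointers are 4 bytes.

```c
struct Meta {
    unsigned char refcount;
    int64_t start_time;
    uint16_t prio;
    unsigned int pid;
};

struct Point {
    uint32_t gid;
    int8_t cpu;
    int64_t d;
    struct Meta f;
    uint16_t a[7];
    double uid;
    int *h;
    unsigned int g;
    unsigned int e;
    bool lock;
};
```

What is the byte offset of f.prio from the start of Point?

Meta: refcount at 0 (size 1, align 1) → ends 1; pad 7 to align 8 for start_time; start_time at 8 (size 8, align 8) → ends 16; prio at 16 (size 2, align 2) → ends 18; pad 2 to align 4 for pid; pid at 20 (size 4, align 4) → ends 24; total 24 bytes, alignment 8
gid at 0 (size 4, align 4) → ends 4
cpu at 4 (size 1, align 1) → ends 5
pad 3 to align 8 for d
d at 8 (size 8, align 8) → ends 16
f at 16 (size 24, align 8) → ends 40
within Meta: prio at 16
16 + 16 = 32

32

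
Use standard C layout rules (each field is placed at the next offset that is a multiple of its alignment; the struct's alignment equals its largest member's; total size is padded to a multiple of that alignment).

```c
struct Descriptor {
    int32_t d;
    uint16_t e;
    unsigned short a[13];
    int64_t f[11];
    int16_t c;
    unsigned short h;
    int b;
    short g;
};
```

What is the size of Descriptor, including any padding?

136

d at 0 (size 4, align 4) → ends 4
e at 4 (size 2, align 2) → ends 6
a at 6 (size 26, align 2) → ends 32
f at 32 (size 88, align 8) → ends 120
c at 120 (size 2, align 2) → ends 122
h at 122 (size 2, align 2) → ends 124
b at 124 (size 4, align 4) → ends 128
g at 128 (size 2, align 2) → ends 130
tail pad 6 to reach multiple of 8
total 136 bytes, alignment 8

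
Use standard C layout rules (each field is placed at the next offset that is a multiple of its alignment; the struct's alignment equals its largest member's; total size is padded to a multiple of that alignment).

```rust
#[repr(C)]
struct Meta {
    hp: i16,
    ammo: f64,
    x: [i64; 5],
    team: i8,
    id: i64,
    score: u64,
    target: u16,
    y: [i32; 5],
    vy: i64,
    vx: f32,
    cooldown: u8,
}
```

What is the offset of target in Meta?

80

hp at 0 (size 2, align 2) → ends 2
pad 6 to align 8 for ammo
ammo at 8 (size 8, align 8) → ends 16
x at 16 (size 40, align 8) → ends 56
team at 56 (size 1, align 1) → ends 57
pad 7 to align 8 for id
id at 64 (size 8, align 8) → ends 72
score at 72 (size 8, align 8) → ends 80
target at 80 (size 2, align 2) → ends 82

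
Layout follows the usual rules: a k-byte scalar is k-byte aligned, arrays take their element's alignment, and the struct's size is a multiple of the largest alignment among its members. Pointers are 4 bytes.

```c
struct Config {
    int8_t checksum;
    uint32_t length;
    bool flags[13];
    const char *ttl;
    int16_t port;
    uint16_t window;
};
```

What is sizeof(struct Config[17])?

544

checksum at 0 (size 1, align 1) → ends 1
pad 3 to align 4 for length
length at 4 (size 4, align 4) → ends 8
flags at 8 (size 13, align 1) → ends 21
pad 3 to align 4 for ttl
ttl at 24 (size 4, align 4) → ends 28
port at 28 (size 2, align 2) → ends 30
window at 30 (size 2, align 2) → ends 32
total 32 bytes, alignment 4
array of 17: 17 × 32 = 544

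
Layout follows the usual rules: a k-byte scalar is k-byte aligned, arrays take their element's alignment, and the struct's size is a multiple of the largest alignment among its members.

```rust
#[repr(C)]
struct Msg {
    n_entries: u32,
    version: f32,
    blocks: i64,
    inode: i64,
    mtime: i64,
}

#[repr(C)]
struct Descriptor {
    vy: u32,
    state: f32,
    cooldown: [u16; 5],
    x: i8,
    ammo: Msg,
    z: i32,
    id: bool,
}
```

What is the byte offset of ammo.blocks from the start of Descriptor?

32

Msg: 0..4  n_entries  (4B, 4-aligned); 4..8  version  (4B, 4-aligned); 8..16  blocks  (8B, 8-aligned); 16..24  inode  (8B, 8-aligned); 24..32  mtime  (8B, 8-aligned); sizeof = 32, alignof = 8
0..4  vy  (4B, 4-aligned)
4..8  state  (4B, 4-aligned)
8..18  cooldown  (10B, 2-aligned)
18..19  x  (1B, 1-aligned)
19..24  -- padding (5B)
24..56  ammo  (32B, 8-aligned)
within Msg: blocks at 8
24 + 8 = 32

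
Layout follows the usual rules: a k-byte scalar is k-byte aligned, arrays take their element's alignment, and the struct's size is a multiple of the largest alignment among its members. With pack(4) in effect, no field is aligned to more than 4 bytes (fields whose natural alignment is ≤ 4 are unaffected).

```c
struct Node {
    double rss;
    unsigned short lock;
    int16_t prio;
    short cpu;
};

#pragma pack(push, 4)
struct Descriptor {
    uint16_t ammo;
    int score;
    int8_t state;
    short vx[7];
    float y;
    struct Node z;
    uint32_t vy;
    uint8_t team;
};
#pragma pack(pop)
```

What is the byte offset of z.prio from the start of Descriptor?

Node: rss at 0 (size 8, align 8) → ends 8; lock at 8 (size 2, align 2) → ends 10; prio at 10 (size 2, align 2) → ends 12; cpu at 12 (size 2, align 2) → ends 14; tail pad 2 to reach multiple of 8; total 16 bytes, alignment 8
ammo at 0 (size 2, align 2) → ends 2
pad 2 to align 4 for score
score at 4 (size 4, align 4) → ends 8
state at 8 (size 1, align 1) → ends 9
pad 1 to align 2 for vx
vx at 10 (size 14, align 2) → ends 24
y at 24 (size 4, align 4) → ends 28
z at 28 (size 16, align 4) → ends 44
within Node: prio at 10
28 + 10 = 38

38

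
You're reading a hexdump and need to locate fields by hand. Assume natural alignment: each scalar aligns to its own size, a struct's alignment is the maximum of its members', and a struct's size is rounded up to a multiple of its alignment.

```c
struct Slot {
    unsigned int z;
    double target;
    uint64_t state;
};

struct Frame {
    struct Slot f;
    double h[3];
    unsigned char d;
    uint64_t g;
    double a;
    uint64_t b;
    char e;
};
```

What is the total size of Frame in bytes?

88 bytes

Slot: 0..4  z  (4B, 4-aligned); 4..8  -- padding (4B); 8..16  target  (8B, 8-aligned); 16..24  state  (8B, 8-aligned); sizeof = 24, alignof = 8
0..24  f  (24B, 8-aligned)
24..48  h  (24B, 8-aligned)
48..49  d  (1B, 1-aligned)
49..56  -- padding (7B)
56..64  g  (8B, 8-aligned)
64..72  a  (8B, 8-aligned)
72..80  b  (8B, 8-aligned)
80..81  e  (1B, 1-aligned)
81..88  -- tail padding (7B)
sizeof = 88, alignof = 8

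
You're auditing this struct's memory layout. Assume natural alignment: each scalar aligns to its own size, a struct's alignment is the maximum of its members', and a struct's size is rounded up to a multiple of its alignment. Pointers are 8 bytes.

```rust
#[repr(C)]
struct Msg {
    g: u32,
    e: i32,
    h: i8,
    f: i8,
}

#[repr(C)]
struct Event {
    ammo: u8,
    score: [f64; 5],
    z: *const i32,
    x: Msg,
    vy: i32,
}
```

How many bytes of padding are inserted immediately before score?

Msg: 0..4  g  (4B, 4-aligned); 4..8  e  (4B, 4-aligned); 8..9  h  (1B, 1-aligned); 9..10  f  (1B, 1-aligned); 10..12  -- tail padding (2B); sizeof = 12, alignof = 4
0..1  ammo  (1B, 1-aligned)
1..8  -- padding (7B)
8..48  score  (40B, 8-aligned)

7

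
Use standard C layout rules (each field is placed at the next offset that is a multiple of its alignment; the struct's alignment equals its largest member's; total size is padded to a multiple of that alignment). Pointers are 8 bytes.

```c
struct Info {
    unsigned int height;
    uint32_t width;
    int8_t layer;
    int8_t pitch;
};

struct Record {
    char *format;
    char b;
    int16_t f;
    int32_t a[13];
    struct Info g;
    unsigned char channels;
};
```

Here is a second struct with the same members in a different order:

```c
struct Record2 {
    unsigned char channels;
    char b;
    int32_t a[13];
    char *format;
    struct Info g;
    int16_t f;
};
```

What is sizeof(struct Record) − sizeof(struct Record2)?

Info: height at 0 (size 4, align 4) → ends 4; width at 4 (size 4, align 4) → ends 8; layer at 8 (size 1, align 1) → ends 9; pitch at 9 (size 1, align 1) → ends 10; tail pad 2 to reach multiple of 4; total 12 bytes, alignment 4
format at 0 (size 8, align 8) → ends 8
b at 8 (size 1, align 1) → ends 9
pad 1 to align 2 for f
f at 10 (size 2, align 2) → ends 12
a at 12 (size 52, align 4) → ends 64
g at 64 (size 12, align 4) → ends 76
channels at 76 (size 1, align 1) → ends 77
tail pad 3 to reach multiple of 8
total 80 bytes, alignment 8
— Record2 —
channels at 0 (size 1, align 1) → ends 1
b at 1 (size 1, align 1) → ends 2
pad 2 to align 4 for a
a at 4 (size 52, align 4) → ends 56
format at 56 (size 8, align 8) → ends 64
g at 64 (size 12, align 4) → ends 76
f at 76 (size 2, align 2) → ends 78
tail pad 2 to reach multiple of 8
total 80 bytes, alignment 8
80 − 80 = 0

0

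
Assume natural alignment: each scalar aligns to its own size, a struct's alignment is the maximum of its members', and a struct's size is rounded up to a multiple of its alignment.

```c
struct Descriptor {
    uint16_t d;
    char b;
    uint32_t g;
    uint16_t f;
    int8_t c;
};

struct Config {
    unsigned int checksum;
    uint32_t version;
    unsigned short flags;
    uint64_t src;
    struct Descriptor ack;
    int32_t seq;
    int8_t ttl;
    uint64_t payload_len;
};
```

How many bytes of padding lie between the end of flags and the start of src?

6

Descriptor: @0: d [2B, align 2] → 2; @2: b [1B, align 1] → 3; +1 pad (align 4); @4: g [4B, align 4] → 8; @8: f [2B, align 2] → 10; @10: c [1B, align 1] → 11; +1 tail pad (align 4); size 12, align 4
@0: checksum [4B, align 4] → 4
@4: version [4B, align 4] → 8
@8: flags [2B, align 2] → 10
+6 pad (align 8)
@16: src [8B, align 8] → 24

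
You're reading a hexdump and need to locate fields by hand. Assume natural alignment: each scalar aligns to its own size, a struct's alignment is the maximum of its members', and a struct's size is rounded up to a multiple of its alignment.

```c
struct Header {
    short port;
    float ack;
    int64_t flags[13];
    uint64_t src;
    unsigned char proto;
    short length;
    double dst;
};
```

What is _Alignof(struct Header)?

member alignments: port=2, ack=4, flags=8, src=8, proto=1, length=2, dst=8
max = 8

8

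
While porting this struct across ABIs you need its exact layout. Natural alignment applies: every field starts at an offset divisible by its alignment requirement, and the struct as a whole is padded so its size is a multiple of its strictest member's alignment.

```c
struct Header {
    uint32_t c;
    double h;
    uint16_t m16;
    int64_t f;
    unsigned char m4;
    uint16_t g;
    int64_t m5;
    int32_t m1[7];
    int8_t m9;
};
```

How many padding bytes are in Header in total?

c at 0 (size 4, align 4) → ends 4
pad 4 to align 8 for h
h at 8 (size 8, align 8) → ends 16
m16 at 16 (size 2, align 2) → ends 18
pad 6 to align 8 for f
f at 24 (size 8, align 8) → ends 32
m4 at 32 (size 1, align 1) → ends 33
pad 1 to align 2 for g
g at 34 (size 2, align 2) → ends 36
pad 4 to align 8 for m5
m5 at 40 (size 8, align 8) → ends 48
m1 at 48 (size 28, align 4) → ends 76
m9 at 76 (size 1, align 1) → ends 77
tail pad 3 to reach multiple of 8
total 80 bytes, alignment 8
data bytes 62, size 80 → padding 18

18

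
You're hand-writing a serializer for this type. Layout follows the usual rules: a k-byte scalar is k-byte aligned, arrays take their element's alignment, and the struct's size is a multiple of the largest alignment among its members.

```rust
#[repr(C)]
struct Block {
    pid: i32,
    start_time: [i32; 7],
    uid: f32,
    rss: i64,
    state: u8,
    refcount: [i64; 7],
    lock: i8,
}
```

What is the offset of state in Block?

@0: pid [4B, align 4] → 4
@4: start_time [28B, align 4] → 32
@32: uid [4B, align 4] → 36
+4 pad (align 8)
@40: rss [8B, align 8] → 48
@48: state [1B, align 1] → 49

48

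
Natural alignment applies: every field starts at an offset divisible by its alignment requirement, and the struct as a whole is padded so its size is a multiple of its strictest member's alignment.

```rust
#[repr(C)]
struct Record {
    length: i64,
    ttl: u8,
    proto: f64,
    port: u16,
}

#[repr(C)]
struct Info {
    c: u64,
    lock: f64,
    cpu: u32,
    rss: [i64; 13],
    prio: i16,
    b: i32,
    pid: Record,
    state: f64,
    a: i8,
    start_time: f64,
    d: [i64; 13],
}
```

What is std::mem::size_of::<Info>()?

296 bytes

Record: @0: length [8B, align 8] → 8; @8: ttl [1B, align 1] → 9; +7 pad (align 8); @16: proto [8B, align 8] → 24; @24: port [2B, align 2] → 26; +6 tail pad (align 8); size 32, align 8
@0: c [8B, align 8] → 8
@8: lock [8B, align 8] → 16
@16: cpu [4B, align 4] → 20
+4 pad (align 8)
@24: rss [104B, align 8] → 128
@128: prio [2B, align 2] → 130
+2 pad (align 4)
@132: b [4B, align 4] → 136
@136: pid [32B, align 8] → 168
@168: state [8B, align 8] → 176
@176: a [1B, align 1] → 177
+7 pad (align 8)
@184: start_time [8B, align 8] → 192
@192: d [104B, align 8] → 296
size 296, align 8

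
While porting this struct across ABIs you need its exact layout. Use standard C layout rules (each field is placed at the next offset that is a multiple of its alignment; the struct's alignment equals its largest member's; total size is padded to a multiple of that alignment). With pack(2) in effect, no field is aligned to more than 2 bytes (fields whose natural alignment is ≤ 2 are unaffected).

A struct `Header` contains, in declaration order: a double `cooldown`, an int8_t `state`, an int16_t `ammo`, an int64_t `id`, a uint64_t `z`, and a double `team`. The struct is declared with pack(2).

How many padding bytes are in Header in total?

1

cooldown at 0 (size 8, align 2) → ends 8
state at 8 (size 1, align 1) → ends 9
pad 1 to align 2 for ammo
ammo at 10 (size 2, align 2) → ends 12
id at 12 (size 8, align 2) → ends 20
z at 20 (size 8, align 2) → ends 28
team at 28 (size 8, align 2) → ends 36
total 36 bytes, alignment 2
data bytes 35, size 36 → padding 1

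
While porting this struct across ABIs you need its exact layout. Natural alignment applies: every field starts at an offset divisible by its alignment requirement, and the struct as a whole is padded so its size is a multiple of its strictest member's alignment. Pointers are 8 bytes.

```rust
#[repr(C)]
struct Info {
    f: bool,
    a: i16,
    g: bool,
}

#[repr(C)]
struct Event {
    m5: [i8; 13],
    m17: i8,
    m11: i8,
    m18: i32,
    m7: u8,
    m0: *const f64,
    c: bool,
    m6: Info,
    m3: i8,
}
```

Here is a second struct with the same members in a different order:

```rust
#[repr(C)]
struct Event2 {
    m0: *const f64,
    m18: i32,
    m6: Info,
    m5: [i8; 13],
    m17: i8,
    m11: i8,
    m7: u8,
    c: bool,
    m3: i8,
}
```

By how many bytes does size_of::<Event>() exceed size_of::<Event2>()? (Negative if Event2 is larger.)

8

Info: @0: f [1B, align 1] → 1; +1 pad (align 2); @2: a [2B, align 2] → 4; @4: g [1B, align 1] → 5; +1 tail pad (align 2); size 6, align 2
@0: m5 [13B, align 1] → 13
@13: m17 [1B, align 1] → 14
@14: m11 [1B, align 1] → 15
+1 pad (align 4)
@16: m18 [4B, align 4] → 20
@20: m7 [1B, align 1] → 21
+3 pad (align 8)
@24: m0 [8B, align 8] → 32
@32: c [1B, align 1] → 33
+1 pad (align 2)
@34: m6 [6B, align 2] → 40
@40: m3 [1B, align 1] → 41
+7 tail pad (align 8)
size 48, align 8
— Event2 —
@0: m0 [8B, align 8] → 8
@8: m18 [4B, align 4] → 12
@12: m6 [6B, align 2] → 18
@18: m5 [13B, align 1] → 31
@31: m17 [1B, align 1] → 32
@32: m11 [1B, align 1] → 33
@33: m7 [1B, align 1] → 34
@34: c [1B, align 1] → 35
@35: m3 [1B, align 1] → 36
+4 tail pad (align 8)
size 40, align 8
48 − 40 = 8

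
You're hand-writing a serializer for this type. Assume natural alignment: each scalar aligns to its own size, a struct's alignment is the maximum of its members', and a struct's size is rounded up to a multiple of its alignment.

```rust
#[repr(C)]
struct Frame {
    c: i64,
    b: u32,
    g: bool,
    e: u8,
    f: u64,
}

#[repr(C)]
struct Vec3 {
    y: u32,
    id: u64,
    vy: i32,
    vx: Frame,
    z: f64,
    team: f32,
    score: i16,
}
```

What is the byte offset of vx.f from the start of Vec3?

40

Frame: c at 0 (size 8, align 8) → ends 8; b at 8 (size 4, align 4) → ends 12; g at 12 (size 1, align 1) → ends 13; e at 13 (size 1, align 1) → ends 14; pad 2 to align 8 for f; f at 16 (size 8, align 8) → ends 24; total 24 bytes, alignment 8
y at 0 (size 4, align 4) → ends 4
pad 4 to align 8 for id
id at 8 (size 8, align 8) → ends 16
vy at 16 (size 4, align 4) → ends 20
pad 4 to align 8 for vx
vx at 24 (size 24, align 8) → ends 48
within Frame: f at 16
24 + 16 = 40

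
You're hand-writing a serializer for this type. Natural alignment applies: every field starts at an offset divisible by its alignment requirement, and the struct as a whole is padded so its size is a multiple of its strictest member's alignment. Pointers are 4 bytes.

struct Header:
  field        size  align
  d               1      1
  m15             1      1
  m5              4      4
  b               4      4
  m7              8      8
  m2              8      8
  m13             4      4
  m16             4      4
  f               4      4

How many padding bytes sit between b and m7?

0..1  d  (1B, 1-aligned)
1..2  m15  (1B, 1-aligned)
2..4  -- padding (2B)
4..8  m5  (4B, 4-aligned)
8..12  b  (4B, 4-aligned)
12..16  -- padding (4B)
16..24  m7  (8B, 8-aligned)

4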